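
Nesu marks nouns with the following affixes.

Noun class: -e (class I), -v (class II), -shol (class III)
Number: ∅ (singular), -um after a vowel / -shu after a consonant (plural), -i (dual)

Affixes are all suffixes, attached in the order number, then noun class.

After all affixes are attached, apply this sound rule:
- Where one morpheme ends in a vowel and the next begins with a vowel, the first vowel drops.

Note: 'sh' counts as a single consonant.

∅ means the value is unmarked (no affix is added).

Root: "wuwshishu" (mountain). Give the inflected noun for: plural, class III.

Attach number plural -um (after vowel 'u') → wuwshishuum.
Attach noun class class III -shol → wuwshishuumshol.
Apply vowel deletion: wuwshishuumshol → wuwshishumshol.

wuwshishumshol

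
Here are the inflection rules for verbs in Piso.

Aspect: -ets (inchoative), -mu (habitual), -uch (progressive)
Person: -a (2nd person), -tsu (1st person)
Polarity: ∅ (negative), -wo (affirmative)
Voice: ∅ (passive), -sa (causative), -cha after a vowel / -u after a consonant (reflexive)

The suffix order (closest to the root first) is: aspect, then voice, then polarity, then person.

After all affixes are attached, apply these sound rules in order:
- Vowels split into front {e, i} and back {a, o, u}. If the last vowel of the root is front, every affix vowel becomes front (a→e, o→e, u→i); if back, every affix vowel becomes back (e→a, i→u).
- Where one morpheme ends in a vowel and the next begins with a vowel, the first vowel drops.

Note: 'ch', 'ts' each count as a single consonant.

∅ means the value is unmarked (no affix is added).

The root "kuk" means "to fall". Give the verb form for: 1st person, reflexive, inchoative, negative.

Attach aspect inchoative -ets → kukets.
Attach voice reflexive -u (after consonant 'ts') → kuketsu.
polarity = negative: zero marking, form stays kuketsu.
Attach person 1st person -tsu → kuketsutsu.
Apply vowel harmony: kuketsutsu → kukatsutsu.
Vowel deletion: no change.

kukatsutsu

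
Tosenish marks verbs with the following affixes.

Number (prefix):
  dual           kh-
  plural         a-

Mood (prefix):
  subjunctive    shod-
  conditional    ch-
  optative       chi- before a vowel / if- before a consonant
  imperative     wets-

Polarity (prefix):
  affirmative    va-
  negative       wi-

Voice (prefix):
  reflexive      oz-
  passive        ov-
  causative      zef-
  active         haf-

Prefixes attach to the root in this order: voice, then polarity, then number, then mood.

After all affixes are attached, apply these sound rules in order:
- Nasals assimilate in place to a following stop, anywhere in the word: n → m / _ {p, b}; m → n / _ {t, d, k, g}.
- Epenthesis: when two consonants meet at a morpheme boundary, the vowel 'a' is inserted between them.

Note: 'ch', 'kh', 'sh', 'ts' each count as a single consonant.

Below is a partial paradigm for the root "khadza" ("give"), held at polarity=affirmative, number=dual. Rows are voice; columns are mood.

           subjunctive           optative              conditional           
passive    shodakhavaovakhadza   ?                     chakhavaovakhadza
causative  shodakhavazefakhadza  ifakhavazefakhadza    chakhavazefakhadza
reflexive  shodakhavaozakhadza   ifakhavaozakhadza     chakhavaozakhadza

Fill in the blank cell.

Attach voice passive ov- → ovkhadza.
Attach polarity affirmative va- → vaovkhadza.
Attach number dual kh- → khvaovkhadza.
Attach mood optative if- (before consonant 'kh') → ifkhvaovkhadza.
Nasal assimilation: no change.
Apply epenthesis: ifkhvaovkhadza → ifakhavaovakhadza.

ifakhavaovakhadza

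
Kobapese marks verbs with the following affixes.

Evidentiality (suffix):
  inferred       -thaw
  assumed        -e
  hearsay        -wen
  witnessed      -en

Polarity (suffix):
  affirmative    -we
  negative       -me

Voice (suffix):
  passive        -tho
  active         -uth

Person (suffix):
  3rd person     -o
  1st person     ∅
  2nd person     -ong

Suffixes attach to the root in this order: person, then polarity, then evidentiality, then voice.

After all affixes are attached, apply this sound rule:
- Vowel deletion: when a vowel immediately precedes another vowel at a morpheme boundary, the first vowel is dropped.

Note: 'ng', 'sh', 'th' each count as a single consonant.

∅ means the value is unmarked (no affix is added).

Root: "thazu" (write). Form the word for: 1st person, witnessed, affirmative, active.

person = 1st person: zero marking, form stays thazu.
Attach polarity affirmative -we → thazuwe.
Attach evidentiality witnessed -en → thazuween.
Attach voice active -uth → thazuweenuth.
Apply vowel deletion: thazuweenuth → thazuwenuth.

thazuwenuth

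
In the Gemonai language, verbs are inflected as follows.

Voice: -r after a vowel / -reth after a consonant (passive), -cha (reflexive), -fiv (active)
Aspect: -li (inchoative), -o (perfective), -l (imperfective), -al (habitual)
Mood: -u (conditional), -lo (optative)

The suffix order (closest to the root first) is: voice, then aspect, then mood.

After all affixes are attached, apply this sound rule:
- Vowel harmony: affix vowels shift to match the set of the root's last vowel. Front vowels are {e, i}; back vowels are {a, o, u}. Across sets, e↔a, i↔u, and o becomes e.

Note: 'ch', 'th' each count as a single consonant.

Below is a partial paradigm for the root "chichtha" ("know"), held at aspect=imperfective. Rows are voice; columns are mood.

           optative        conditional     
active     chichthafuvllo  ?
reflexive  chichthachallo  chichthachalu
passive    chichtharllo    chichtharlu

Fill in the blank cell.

chichthafuvlu

Attach voice active -fiv → chichthafiv.
Attach aspect imperfective -l → chichthafivl.
Attach mood conditional -u → chichthafivlu.
Apply vowel harmony: chichthafivlu → chichthafuvlu.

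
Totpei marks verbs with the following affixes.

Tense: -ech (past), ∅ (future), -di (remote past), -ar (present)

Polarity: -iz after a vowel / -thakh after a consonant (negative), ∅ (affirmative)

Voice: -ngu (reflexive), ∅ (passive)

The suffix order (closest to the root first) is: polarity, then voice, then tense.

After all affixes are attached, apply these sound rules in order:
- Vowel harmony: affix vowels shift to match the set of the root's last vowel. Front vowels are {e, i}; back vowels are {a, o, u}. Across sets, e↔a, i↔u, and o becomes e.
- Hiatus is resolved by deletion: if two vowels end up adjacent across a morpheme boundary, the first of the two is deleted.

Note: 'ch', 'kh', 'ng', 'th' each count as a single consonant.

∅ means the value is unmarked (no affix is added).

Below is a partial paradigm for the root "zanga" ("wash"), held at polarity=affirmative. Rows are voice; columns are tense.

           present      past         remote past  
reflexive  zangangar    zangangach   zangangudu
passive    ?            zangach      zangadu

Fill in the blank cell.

zangar

polarity = affirmative: zero marking, form stays zanga.
voice = passive: zero marking, form stays zanga.
Attach tense present -ar → zangaar.
Vowel harmony: no change.
Apply vowel deletion: zangaar → zangar.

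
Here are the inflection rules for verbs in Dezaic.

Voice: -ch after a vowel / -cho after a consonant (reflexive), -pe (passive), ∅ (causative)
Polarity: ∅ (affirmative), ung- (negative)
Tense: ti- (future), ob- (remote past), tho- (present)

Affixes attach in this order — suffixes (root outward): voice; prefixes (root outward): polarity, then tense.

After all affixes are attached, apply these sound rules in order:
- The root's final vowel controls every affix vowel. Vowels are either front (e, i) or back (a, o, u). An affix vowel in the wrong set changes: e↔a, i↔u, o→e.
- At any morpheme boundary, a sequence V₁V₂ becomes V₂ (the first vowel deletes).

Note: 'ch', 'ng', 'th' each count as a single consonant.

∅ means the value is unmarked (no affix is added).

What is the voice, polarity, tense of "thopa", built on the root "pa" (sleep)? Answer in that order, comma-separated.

causative, affirmative, present

Segment: tho-pa.
voice: ∅ → causative.
polarity: ∅ → affirmative.
tense: tho- → present.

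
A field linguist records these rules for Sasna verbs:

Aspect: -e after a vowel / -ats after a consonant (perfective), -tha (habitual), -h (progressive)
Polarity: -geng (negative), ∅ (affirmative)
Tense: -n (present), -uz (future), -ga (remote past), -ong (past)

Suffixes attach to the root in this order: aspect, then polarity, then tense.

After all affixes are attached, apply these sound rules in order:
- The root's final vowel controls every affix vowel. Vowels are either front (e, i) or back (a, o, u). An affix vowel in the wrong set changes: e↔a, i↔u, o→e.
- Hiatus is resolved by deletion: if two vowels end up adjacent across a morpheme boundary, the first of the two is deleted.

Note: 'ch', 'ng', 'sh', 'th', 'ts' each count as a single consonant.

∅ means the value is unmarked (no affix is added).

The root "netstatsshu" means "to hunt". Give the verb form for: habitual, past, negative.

netstatsshuthagangong

Attach aspect habitual -tha → netstatsshutha.
Attach polarity negative -geng → netstatsshuthageng.
Attach tense past -ong → netstatsshuthagengong.
Apply vowel harmony: netstatsshuthagengong → netstatsshuthagangong.
Vowel deletion: no change.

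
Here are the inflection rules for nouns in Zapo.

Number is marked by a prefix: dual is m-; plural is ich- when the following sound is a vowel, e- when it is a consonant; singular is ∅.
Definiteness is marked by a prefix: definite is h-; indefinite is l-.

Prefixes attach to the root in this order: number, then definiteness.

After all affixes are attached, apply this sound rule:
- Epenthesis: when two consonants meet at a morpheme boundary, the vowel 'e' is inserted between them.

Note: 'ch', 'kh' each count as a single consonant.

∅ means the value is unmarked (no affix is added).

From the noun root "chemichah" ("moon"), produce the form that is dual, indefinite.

lemechemichah

Attach number dual m- → mchemichah.
Attach definiteness indefinite l- → lmchemichah.
Apply epenthesis: lmchemichah → lemechemichah.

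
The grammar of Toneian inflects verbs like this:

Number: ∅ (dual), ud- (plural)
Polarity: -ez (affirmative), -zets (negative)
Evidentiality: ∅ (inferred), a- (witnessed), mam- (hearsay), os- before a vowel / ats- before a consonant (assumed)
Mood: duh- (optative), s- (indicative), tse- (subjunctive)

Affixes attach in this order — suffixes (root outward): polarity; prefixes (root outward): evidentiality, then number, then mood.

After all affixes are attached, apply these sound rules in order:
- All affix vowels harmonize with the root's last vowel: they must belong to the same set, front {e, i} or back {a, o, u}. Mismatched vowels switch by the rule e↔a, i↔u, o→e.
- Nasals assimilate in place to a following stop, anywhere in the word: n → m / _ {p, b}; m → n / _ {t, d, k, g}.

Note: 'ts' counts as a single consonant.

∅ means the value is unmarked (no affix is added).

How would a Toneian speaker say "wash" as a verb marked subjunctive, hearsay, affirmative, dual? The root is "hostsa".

Attach polarity affirmative -ez → hostsaez.
Attach evidentiality hearsay mam- → mamhostsaez.
number = dual: zero marking, form stays mamhostsaez.
Attach mood subjunctive tse- → tsemamhostsaez.
Apply vowel harmony: tsemamhostsaez → tsamamhostsaaz.
Nasal assimilation: no change.

tsamamhostsaaz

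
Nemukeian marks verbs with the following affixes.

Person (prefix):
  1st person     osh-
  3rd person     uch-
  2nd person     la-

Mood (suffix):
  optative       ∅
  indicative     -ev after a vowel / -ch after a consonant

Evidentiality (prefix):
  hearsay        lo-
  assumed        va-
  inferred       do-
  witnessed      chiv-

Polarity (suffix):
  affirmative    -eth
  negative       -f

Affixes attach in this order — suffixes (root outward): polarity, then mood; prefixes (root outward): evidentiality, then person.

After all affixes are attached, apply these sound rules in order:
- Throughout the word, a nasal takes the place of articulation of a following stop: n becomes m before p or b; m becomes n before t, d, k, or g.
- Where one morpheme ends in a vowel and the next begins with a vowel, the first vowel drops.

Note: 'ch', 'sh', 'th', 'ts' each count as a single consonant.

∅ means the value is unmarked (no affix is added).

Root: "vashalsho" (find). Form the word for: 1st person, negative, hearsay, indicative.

oshlovashalshofch

Attach polarity negative -f → vashalshof.
Attach evidentiality hearsay lo- → lovashalshof.
Attach person 1st person osh- → oshlovashalshof.
Attach mood indicative -ch (after consonant 'f') → oshlovashalshofch.
Nasal assimilation: no change.
Vowel deletion: no change.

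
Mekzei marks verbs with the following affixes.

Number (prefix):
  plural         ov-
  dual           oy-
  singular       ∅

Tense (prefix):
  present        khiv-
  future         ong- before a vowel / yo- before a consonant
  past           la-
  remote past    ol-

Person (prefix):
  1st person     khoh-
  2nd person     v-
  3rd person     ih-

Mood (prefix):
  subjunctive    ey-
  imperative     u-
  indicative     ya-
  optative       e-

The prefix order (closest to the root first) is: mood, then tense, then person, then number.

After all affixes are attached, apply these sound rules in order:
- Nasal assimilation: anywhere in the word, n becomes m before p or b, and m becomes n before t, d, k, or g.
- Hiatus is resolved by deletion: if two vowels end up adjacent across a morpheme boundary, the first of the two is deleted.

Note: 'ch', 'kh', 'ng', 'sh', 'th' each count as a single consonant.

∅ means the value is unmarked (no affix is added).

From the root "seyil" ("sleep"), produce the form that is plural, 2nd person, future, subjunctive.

ovvongeyseyil

Attach mood subjunctive ey- → eyseyil.
Attach tense future ong- (before vowel 'e') → ongeyseyil.
Attach person 2nd person v- → vongeyseyil.
Attach number plural ov- → ovvongeyseyil.
Nasal assimilation: no change.
Vowel deletion: no change.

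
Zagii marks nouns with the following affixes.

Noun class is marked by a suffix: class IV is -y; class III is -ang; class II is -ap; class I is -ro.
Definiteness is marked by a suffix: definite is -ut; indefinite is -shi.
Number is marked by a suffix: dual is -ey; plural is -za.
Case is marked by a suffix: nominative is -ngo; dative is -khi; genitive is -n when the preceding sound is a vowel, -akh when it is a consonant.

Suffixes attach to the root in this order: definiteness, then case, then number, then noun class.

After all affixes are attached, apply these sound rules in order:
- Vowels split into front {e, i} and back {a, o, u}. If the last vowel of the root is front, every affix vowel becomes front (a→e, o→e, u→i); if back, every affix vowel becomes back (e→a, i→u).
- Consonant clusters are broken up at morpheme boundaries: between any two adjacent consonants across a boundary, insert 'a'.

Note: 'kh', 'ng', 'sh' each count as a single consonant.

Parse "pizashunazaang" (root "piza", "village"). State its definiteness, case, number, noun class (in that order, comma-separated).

indefinite, genitive, plural, class III

Segment: piza-shi-n-za-ang.
definiteness: -shi → indefinite.
case: -n/akh → genitive.
number: -za → plural.
noun class: -ang → class III.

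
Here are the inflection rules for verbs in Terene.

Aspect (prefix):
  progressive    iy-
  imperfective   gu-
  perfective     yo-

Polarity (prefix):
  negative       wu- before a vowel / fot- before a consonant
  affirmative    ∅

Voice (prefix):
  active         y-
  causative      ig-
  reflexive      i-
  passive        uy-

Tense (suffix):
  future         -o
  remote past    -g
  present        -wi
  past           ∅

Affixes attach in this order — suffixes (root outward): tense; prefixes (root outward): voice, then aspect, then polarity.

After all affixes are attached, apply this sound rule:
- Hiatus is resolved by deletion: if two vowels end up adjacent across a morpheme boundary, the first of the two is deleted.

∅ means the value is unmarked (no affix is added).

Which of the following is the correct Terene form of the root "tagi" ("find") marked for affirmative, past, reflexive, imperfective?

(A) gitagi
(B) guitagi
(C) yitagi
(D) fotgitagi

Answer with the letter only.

Attach voice reflexive i- → itagi.
Attach aspect imperfective gu- → guitagi.
polarity = affirmative: zero marking, form stays guitagi.
tense = past: zero marking, form stays guitagi.
Apply vowel deletion: guitagi → gitagi.
So the correct form is gitagi, option (A).
(D) fotgitagi is wrong: it uses negative instead of affirmative for polarity.
(C) yitagi is wrong: it uses perfective instead of imperfective for aspect.
(B) guitagi is wrong: it fails to apply the sound rule(s).

A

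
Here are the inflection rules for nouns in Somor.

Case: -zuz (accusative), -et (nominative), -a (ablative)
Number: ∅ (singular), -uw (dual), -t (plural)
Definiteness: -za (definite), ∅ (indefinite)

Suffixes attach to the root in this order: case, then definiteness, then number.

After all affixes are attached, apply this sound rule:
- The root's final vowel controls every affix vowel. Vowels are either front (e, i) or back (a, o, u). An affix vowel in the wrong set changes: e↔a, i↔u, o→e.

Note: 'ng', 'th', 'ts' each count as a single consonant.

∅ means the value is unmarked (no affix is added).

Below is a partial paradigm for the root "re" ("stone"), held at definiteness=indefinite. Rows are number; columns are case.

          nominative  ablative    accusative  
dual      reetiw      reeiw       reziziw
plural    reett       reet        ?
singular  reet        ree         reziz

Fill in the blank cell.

rezizt

Attach case accusative -zuz → rezuz.
definiteness = indefinite: zero marking, form stays rezuz.
Attach number plural -t → rezuzt.
Apply vowel harmony: rezuzt → rezizt.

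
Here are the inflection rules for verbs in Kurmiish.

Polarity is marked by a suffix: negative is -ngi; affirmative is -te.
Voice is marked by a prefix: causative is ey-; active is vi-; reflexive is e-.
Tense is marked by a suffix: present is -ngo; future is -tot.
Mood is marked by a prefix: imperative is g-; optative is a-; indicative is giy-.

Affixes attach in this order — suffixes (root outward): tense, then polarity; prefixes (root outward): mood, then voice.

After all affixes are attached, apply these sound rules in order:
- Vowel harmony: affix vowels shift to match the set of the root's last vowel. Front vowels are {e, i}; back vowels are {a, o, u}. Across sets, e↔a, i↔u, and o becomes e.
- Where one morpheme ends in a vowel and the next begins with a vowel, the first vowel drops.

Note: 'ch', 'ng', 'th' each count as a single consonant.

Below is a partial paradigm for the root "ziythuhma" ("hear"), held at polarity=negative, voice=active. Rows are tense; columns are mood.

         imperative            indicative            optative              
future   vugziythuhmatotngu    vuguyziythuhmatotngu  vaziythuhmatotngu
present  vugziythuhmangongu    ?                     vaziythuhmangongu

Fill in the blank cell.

vuguyziythuhmangongu

Attach mood indicative giy- → giyziythuhma.
Attach tense present -ngo → giyziythuhmango.
Attach polarity negative -ngi → giyziythuhmangongi.
Attach voice active vi- → vigiyziythuhmangongi.
Apply vowel harmony: vigiyziythuhmangongi → vuguyziythuhmangongu.
Vowel deletion: no change.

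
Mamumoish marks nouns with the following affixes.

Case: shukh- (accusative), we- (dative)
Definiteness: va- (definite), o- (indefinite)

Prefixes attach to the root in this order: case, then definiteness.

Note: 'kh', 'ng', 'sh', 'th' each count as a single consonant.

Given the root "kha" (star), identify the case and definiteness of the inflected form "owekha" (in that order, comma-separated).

Segment: o-we-kha.
case: we- → dative.
definiteness: o- → indefinite.

dative, indefinite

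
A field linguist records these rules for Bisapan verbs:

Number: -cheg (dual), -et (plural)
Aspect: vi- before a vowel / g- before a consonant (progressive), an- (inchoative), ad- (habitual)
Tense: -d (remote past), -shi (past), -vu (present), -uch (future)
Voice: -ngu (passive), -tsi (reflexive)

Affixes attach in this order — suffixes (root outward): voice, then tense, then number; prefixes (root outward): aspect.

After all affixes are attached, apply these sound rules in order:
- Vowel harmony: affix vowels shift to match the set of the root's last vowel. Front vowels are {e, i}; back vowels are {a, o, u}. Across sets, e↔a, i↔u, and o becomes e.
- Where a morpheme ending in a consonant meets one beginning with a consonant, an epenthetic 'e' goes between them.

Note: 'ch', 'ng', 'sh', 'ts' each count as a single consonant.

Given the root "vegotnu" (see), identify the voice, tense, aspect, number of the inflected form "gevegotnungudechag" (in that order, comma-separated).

Segment: g-vegotnu-ngu-d-cheg.
voice: -ngu → passive.
tense: -d → remote past.
aspect: vi/g- → progressive.
number: -cheg → dual.

passive, remote past, progressive, dual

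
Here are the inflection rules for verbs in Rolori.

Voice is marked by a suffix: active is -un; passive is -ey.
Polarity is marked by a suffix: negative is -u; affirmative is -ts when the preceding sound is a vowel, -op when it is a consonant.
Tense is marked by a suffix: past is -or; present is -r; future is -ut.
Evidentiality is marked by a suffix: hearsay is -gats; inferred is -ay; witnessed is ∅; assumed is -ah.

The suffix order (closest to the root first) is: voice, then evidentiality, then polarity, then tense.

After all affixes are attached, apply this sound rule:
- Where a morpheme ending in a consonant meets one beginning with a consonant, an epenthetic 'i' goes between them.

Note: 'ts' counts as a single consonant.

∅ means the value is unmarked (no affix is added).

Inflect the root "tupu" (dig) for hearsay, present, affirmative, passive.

Attach voice passive -ey → tupuey.
Attach evidentiality hearsay -gats → tupueygats.
Attach polarity affirmative -op (after consonant 'ts') → tupueygatsop.
Attach tense present -r → tupueygatsopr.
Apply epenthesis: tupueygatsopr → tupueyigatsopir.

tupueyigatsopir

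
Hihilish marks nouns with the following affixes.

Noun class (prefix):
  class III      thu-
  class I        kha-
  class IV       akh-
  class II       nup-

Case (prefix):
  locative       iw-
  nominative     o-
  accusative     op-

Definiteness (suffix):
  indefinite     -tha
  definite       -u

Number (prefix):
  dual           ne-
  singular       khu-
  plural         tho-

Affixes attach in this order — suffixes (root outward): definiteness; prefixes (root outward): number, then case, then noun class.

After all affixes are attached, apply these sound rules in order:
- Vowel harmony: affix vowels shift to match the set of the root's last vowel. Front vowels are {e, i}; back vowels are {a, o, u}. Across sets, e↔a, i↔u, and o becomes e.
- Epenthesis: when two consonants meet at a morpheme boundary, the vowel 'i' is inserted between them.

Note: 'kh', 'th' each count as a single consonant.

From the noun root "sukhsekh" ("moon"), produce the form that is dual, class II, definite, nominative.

nipenesukhsekhi

Attach definiteness definite -u → sukhsekhu.
Attach number dual ne- → nesukhsekhu.
Attach case nominative o- → onesukhsekhu.
Attach noun class class II nup- → nuponesukhsekhu.
Apply vowel harmony: nuponesukhsekhu → nipenesukhsekhi.
Epenthesis: no change.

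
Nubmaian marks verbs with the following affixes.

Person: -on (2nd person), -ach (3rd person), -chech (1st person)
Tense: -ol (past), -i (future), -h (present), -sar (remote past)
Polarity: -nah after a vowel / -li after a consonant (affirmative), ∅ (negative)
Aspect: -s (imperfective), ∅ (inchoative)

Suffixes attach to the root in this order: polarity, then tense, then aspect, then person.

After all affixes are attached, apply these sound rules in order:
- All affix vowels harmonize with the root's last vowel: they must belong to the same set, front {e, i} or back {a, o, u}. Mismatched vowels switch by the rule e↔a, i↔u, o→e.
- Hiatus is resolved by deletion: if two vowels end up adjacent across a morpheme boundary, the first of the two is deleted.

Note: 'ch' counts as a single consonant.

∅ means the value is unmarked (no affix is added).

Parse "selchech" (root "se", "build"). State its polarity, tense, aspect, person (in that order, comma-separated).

negative, past, inchoative, 1st person

Segment: se-ol-chech.
polarity: ∅ → negative.
tense: -ol → past.
aspect: ∅ → inchoative.
person: -chech → 1st person.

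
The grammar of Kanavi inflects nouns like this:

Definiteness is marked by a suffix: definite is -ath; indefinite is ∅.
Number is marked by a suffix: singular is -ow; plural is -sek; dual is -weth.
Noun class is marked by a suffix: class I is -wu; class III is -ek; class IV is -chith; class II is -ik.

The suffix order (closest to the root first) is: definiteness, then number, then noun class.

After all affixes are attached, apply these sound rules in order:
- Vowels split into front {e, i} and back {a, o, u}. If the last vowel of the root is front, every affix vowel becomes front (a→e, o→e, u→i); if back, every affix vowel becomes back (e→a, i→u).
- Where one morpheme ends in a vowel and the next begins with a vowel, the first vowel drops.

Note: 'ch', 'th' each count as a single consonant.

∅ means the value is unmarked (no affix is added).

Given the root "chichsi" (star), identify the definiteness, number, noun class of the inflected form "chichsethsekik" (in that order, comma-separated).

Segment: chichsi-ath-sek-ik.
definiteness: -ath → definite.
number: -sek → plural.
noun class: -ik → class II.

definite, plural, class II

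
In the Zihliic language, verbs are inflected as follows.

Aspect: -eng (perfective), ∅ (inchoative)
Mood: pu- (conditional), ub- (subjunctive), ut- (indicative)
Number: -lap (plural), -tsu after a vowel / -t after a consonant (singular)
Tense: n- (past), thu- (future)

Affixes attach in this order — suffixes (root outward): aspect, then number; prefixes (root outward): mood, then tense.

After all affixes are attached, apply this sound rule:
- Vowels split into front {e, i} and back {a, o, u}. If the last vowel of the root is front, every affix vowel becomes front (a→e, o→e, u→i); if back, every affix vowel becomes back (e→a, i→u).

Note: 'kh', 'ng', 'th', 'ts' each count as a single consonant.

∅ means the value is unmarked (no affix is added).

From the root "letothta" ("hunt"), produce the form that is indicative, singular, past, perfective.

Attach aspect perfective -eng → letothtaeng.
Attach mood indicative ut- → utletothtaeng.
Attach tense past n- → nutletothtaeng.
Attach number singular -t (after consonant 'ng') → nutletothtaengt.
Apply vowel harmony: nutletothtaengt → nutletothtaangt.

nutletothtaangt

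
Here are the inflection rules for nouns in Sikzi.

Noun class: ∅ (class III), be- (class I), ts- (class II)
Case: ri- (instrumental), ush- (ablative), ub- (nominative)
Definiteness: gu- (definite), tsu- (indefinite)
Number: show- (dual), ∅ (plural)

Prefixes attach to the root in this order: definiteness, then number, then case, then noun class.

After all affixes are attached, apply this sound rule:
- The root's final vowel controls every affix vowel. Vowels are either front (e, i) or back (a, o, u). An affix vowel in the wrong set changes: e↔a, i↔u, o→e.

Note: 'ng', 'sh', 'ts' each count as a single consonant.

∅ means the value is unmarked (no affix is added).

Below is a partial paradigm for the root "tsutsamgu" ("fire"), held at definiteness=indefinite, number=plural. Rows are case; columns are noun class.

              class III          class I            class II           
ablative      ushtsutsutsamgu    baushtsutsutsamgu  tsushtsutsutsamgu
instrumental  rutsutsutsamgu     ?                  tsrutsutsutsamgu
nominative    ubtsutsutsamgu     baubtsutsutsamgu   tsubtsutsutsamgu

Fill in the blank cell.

barutsutsutsamgu

Attach definiteness indefinite tsu- → tsutsutsamgu.
number = plural: zero marking, form stays tsutsutsamgu.
Attach case instrumental ri- → ritsutsutsamgu.
Attach noun class class I be- → beritsutsutsamgu.
Apply vowel harmony: beritsutsutsamgu → barutsutsutsamgu.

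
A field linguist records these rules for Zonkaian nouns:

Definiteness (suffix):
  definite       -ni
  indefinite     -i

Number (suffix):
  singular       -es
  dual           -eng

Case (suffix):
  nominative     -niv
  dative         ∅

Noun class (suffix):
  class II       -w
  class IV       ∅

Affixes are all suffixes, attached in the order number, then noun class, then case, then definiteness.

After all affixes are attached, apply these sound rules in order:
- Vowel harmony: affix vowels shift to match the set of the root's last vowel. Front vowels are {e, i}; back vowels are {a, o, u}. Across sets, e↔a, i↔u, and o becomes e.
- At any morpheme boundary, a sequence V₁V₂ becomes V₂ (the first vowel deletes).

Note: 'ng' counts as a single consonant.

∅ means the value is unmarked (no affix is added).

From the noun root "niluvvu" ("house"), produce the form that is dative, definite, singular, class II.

niluvvaswnu

Attach number singular -es → niluvvues.
Attach noun class class II -w → niluvvuesw.
case = dative: zero marking, form stays niluvvuesw.
Attach definiteness definite -ni → niluvvueswni.
Apply vowel harmony: niluvvueswni → niluvvuaswnu.
Apply vowel deletion: niluvvuaswnu → niluvvaswnu.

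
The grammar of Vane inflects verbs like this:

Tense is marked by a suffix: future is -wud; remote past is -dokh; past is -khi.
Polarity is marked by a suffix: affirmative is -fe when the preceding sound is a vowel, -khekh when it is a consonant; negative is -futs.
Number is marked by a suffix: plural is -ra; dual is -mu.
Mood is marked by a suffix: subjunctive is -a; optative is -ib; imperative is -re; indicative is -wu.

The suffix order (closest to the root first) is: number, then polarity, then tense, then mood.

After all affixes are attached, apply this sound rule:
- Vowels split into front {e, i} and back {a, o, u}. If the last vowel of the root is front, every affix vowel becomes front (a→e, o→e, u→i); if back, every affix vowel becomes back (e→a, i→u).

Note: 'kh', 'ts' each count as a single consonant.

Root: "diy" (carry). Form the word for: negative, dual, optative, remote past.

diymifitsdekhib

Attach number dual -mu → diymu.
Attach polarity negative -futs → diymufuts.
Attach tense remote past -dokh → diymufutsdokh.
Attach mood optative -ib → diymufutsdokhib.
Apply vowel harmony: diymufutsdokhib → diymifitsdekhib.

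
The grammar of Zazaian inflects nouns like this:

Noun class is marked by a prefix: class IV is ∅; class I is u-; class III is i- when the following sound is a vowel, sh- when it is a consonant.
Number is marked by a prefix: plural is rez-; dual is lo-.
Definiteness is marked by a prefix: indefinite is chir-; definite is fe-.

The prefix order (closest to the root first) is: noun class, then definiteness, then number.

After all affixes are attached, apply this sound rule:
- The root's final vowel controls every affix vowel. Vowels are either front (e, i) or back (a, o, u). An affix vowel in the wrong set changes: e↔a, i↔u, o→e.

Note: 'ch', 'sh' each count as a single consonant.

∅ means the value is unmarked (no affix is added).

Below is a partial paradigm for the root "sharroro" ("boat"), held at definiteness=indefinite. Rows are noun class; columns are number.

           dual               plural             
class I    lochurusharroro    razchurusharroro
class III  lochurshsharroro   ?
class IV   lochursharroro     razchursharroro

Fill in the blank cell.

razchurshsharroro

Attach noun class class III sh- (before consonant 'sh') → shsharroro.
Attach definiteness indefinite chir- → chirshsharroro.
Attach number plural rez- → rezchirshsharroro.
Apply vowel harmony: rezchirshsharroro → razchurshsharroro.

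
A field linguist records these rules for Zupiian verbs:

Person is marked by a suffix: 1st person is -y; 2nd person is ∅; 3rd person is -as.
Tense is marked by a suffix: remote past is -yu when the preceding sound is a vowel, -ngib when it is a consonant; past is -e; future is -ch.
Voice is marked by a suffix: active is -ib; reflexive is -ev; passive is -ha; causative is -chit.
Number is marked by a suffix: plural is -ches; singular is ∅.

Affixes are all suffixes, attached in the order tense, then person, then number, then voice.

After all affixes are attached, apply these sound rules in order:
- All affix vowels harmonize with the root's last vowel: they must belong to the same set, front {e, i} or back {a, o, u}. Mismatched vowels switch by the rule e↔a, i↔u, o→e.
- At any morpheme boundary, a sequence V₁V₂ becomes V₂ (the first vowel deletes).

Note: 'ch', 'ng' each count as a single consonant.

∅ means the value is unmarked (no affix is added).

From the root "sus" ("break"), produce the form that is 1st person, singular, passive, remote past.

susngubyha

Attach tense remote past -ngib (after consonant 's') → susngib.
Attach person 1st person -y → susngiby.
number = singular: zero marking, form stays susngiby.
Attach voice passive -ha → susngibyha.
Apply vowel harmony: susngibyha → susngubyha.
Vowel deletion: no change.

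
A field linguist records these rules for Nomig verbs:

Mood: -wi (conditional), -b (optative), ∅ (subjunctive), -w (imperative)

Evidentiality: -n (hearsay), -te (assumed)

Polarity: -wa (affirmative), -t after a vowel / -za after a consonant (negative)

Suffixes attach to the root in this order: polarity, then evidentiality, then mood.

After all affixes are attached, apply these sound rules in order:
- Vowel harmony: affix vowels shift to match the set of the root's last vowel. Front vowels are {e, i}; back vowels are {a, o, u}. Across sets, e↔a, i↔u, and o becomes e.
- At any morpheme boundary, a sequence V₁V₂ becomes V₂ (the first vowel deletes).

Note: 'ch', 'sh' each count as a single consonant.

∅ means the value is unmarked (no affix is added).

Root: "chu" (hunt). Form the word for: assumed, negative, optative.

chuttab

Attach polarity negative -t (after vowel 'u') → chut.
Attach evidentiality assumed -te → chutte.
Attach mood optative -b → chutteb.
Apply vowel harmony: chutteb → chuttab.
Vowel deletion: no change.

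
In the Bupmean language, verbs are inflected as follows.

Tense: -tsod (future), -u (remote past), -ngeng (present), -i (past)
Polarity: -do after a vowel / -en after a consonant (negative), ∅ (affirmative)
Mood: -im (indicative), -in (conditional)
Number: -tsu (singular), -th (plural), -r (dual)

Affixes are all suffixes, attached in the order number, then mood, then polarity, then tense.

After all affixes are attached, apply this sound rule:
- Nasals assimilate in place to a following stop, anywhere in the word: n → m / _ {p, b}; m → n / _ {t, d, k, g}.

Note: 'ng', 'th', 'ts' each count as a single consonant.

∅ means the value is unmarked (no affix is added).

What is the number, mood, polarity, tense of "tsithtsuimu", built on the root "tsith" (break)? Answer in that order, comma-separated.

Segment: tsith-tsu-im-u.
number: -tsu → singular.
mood: -im → indicative.
polarity: ∅ → affirmative.
tense: -u → remote past.

singular, indicative, affirmative, remote past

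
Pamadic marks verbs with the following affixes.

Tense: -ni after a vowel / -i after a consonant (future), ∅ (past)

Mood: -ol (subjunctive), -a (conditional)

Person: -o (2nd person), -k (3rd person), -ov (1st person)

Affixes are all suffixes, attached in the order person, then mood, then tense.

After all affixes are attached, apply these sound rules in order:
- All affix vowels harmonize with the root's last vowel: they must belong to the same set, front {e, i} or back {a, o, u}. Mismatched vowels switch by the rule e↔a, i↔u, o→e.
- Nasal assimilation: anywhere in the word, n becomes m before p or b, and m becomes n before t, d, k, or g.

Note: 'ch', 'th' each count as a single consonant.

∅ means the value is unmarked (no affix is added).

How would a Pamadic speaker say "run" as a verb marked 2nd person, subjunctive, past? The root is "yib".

yibeel

Attach person 2nd person -o → yibo.
Attach mood subjunctive -ol → yibool.
tense = past: zero marking, form stays yibool.
Apply vowel harmony: yibool → yibeel.
Nasal assimilation: no change.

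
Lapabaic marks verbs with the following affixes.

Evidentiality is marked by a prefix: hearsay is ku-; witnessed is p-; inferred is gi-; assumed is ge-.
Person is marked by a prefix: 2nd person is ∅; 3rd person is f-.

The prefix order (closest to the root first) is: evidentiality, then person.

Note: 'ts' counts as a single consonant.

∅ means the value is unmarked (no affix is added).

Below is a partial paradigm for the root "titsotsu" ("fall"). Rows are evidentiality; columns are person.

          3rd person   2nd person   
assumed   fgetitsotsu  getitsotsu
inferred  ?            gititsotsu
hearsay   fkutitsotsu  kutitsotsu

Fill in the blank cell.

Attach evidentiality inferred gi- → gititsotsu.
Attach person 3rd person f- → fgititsotsu.

fgititsotsu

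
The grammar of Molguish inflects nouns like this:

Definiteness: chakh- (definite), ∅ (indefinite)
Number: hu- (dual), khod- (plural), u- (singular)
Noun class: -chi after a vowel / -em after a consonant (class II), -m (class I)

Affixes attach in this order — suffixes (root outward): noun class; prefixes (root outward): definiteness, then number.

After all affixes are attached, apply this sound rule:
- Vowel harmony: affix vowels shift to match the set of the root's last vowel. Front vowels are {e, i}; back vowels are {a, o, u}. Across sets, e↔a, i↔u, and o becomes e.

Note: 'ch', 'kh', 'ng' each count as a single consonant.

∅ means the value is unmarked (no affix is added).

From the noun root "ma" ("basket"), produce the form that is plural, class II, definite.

Attach noun class class II -chi (after vowel 'a') → machi.
Attach definiteness definite chakh- → chakhmachi.
Attach number plural khod- → khodchakhmachi.
Apply vowel harmony: khodchakhmachi → khodchakhmachu.

khodchakhmachu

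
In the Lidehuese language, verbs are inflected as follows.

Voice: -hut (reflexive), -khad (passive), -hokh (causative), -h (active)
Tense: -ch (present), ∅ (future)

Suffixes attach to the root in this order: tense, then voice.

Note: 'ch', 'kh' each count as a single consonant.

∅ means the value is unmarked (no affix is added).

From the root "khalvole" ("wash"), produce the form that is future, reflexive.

tense = future: zero marking, form stays khalvole.
Attach voice reflexive -hut → khalvolehut.

khalvolehut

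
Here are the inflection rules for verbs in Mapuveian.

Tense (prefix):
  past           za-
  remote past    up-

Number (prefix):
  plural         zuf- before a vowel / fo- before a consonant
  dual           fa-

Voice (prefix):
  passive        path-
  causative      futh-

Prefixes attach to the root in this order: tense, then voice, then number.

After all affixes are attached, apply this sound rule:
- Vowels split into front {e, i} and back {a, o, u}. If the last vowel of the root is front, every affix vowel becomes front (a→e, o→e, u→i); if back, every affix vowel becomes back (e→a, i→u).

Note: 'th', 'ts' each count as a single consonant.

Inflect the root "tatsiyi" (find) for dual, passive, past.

Attach tense past za- → zatatsiyi.
Attach voice passive path- → pathzatatsiyi.
Attach number dual fa- → fapathzatatsiyi.
Apply vowel harmony: fapathzatatsiyi → fepethzetatsiyi.

fepethzetatsiyi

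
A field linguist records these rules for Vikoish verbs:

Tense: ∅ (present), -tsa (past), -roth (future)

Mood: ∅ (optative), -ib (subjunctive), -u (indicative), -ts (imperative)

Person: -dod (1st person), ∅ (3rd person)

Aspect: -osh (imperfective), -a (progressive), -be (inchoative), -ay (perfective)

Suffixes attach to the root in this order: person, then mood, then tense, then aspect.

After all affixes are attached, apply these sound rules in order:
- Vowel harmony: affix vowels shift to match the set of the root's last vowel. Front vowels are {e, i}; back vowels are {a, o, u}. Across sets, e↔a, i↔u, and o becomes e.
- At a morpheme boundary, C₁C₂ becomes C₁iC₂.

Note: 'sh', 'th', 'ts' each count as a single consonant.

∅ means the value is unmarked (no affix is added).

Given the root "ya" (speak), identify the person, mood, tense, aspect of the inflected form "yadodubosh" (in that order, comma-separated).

1st person, subjunctive, present, imperfective

Segment: ya-dod-ib-osh.
person: -dod → 1st person.
mood: -ib → subjunctive.
tense: ∅ → present.
aspect: -osh → imperfective.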